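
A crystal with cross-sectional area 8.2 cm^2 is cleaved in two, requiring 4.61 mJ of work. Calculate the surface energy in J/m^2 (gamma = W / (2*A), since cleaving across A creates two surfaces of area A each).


Convert: A = 8.2 cm^2 = 0.00082 m^2, W = 4.61 mJ = 0.00461 J
Cleaving exposes two faces of area A, so total new surface = 2*A and gamma = W / (2*A)
gamma = 0.00461 / (2 * 0.00082)
gamma = 2.811 J/m^2

2.811


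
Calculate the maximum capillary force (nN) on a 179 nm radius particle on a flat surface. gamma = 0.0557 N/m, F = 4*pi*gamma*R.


Convert radius: R = 179 nm = 1.79e-07 m
F = 4 * pi * gamma * R
F = 4 * pi * 0.0557 * 1.79e-07
F = 1.2529e-07 N = 125.2905 nN

125.2905


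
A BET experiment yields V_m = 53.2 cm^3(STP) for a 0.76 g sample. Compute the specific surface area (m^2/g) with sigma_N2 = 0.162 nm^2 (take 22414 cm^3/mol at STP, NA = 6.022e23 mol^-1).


Number of moles in monolayer = V_m / 22414 = 53.2 / 22414 = 0.00237352
Number of molecules = moles * NA = 0.00237352 * 6.022e23
SA = molecules * sigma / mass
SA = (53.2 / 22414) * 6.022e23 * 0.162e-18 / 0.76
SA = 304.7 m^2/g

304.7


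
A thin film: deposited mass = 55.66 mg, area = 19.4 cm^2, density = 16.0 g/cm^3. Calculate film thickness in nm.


Convert: m = 55.66 mg = 5.5660e-05 kg, A = 19.4 cm^2 = 1.9400e-03 m^2, rho = 16.0 g/cm^3 = 16000 kg/m^3
t = m / (A * rho)
t = 5.5660e-05 / (1.9400e-03 * 16000)
t = 1.7932e-06 m = 1793.2 nm

1793.2


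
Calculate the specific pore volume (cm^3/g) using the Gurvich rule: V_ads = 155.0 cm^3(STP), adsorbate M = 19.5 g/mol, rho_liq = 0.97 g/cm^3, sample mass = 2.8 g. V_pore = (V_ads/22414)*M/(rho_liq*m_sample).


Moles adsorbed n = V_ads / 22414 = 155.0 / 22414 = 6.915321e-03 mol
Liquid volume V_liq = n * M / rho_liq = 6.915321e-03 * 19.5 / 0.97 = 0.13902 cm^3
Specific pore volume V_pore = V_liq / m_sample = 0.13902 / 2.8
V_pore = 0.0496 cm^3/g

0.0496


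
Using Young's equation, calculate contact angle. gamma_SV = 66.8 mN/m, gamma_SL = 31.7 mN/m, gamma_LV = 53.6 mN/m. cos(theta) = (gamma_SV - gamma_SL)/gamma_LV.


cos(theta) = (gamma_SV - gamma_SL) / gamma_LV
cos(theta) = (66.8 - 31.7) / 53.6
cos(theta) = 0.654851
theta = arccos(0.654851) = 49.09 degrees

49.09


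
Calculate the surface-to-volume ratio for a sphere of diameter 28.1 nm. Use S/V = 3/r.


Radius r = 28.1/2 = 14.05 nm
S/V = 3 / r = 3 / 14.05
S/V = 0.2135 nm^-1

0.2135


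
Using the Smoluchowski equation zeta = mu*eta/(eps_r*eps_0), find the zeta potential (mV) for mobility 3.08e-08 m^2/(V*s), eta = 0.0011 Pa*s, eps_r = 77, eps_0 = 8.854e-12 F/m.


Smoluchowski equation: zeta = mu * eta / (eps_r * eps_0)
zeta = 3.08e-08 * 0.0011 / (77 * 8.854e-12)
zeta = 0.049695 V = 49.7 mV

49.7


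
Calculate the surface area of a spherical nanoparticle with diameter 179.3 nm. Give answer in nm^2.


Radius r = 179.3/2 = 89.65 nm
Surface area SA = 4 * pi * r^2
SA = 4 * pi * (89.65)^2
SA = 100997.46 nm^2

100997.46


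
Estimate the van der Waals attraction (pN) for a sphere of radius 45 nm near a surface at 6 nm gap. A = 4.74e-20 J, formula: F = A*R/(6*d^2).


Convert to SI: R = 45 nm = 4.5e-08 m, d = 6 nm = 6e-09 m
F = A * R / (6 * d^2)
F = 4.74e-20 * 4.5e-08 / (6 * (6e-09)^2)
F = 9.875e-12 N = 9.875 pN

9.875


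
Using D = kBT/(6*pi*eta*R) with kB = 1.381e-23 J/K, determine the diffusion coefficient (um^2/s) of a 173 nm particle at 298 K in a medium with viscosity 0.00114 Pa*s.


Radius R = 173/2 = 86.5 nm = 8.65e-08 m
D = kB*T / (6*pi*eta*R)
D = 1.381e-23 * 298 / (6 * pi * 0.00114 * 8.65e-08)
D = 2.21405e-12 m^2/s = 2.214 um^2/s

2.214


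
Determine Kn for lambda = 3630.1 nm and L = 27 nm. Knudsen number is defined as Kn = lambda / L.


Knudsen number Kn = lambda / L
Kn = 3630.1 / 27
Kn = 134.4481

134.4481


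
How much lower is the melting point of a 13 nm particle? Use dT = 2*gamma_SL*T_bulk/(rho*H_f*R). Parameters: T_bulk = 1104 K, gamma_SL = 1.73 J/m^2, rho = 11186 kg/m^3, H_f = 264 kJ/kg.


Radius R = 13/2 = 6.5 nm = 6.5e-09 m
Convert H_f = 264 kJ/kg = 264000 J/kg
dT = 2 * gamma_SL * T_bulk / (rho * H_f * R)
dT = 2 * 1.73 * 1104 / (11186 * 264000 * 6.5e-09)
dT = 199.0 K

199.0


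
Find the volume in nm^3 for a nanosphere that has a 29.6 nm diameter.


Radius r = 29.6/2 = 14.8 nm
Volume V = (4/3) * pi * r^3
V = (4/3) * pi * (14.8)^3
V = 13579.19 nm^3

13579.19


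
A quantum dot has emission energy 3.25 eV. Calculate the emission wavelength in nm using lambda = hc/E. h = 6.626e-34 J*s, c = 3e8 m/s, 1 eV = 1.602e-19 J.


Convert energy: E = 3.25 eV = 3.25 * 1.602e-19 = 5.2065e-19 J
lambda = h*c / E = 6.626e-34 * 3e8 / 5.2065e-19
lambda = 3.81792e-07 m = 381.8 nm

381.8


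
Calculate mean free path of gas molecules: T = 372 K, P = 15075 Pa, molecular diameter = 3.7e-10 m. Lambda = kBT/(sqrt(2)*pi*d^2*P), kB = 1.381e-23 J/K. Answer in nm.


Mean free path: lambda = kB*T / (sqrt(2) * pi * d^2 * P)
lambda = 1.381e-23 * 372 / (sqrt(2) * pi * (3.7e-10)^2 * 15075)
lambda = 5.60288e-07 m
lambda = 560.29 nm

560.29


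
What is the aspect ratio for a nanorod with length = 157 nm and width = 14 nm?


Aspect ratio AR = length / diameter
AR = 157 / 14
AR = 11.21

11.21


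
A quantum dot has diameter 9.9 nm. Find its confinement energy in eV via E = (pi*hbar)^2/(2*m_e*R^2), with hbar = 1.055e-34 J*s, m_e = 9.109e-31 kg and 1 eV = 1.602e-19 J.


Radius R = 9.9/2 = 4.95 nm = 4.95e-09 m
E = (pi * 1.055e-34)^2 / (2 * 9.109e-31 * (4.95e-09)^2)
E(J) = 2.4609e-21
E = E(J) / 1.602e-19 = 0.0154 eV

0.0154


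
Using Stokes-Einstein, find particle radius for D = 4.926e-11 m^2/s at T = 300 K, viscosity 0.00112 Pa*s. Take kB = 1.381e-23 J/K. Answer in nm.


Stokes-Einstein: R = kB*T / (6*pi*eta*D)
R = 1.381e-23 * 300 / (6 * pi * 0.00112 * 4.926e-11)
R = 3.98384e-09 m = 3.98 nm

3.98


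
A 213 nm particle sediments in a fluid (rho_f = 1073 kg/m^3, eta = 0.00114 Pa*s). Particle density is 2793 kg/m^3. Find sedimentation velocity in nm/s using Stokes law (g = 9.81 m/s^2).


Radius R = 213/2 nm = 1.065e-07 m
Density difference = 2793 - 1073 = 1720 kg/m^3
v = 2 * R^2 * (rho_p - rho_f) * g / (9 * eta)
v = 2 * (1.065e-07)^2 * 1720 * 9.81 / (9 * 0.00114)
v = 3.73061e-08 m/s = 37.3061 nm/s

37.3061


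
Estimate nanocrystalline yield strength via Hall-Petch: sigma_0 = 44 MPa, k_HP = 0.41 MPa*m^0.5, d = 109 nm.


d = 109 nm = 1.09e-07 m
sqrt(d) = 0.0003301515
Hall-Petch contribution = k / sqrt(d) = 0.41 / 0.0003301515 = 1241.9 MPa
sigma = sigma_0 + k/sqrt(d) = 44 + 1241.9 = 1285.9 MPa

1285.9


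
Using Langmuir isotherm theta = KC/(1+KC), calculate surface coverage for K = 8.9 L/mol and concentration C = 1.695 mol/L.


Langmuir isotherm: theta = K*C / (1 + K*C)
K*C = 8.9 * 1.695 = 15.0855
theta = 15.0855 / (1 + 15.0855) = 15.0855 / 16.0855
theta = 0.9378

0.9378


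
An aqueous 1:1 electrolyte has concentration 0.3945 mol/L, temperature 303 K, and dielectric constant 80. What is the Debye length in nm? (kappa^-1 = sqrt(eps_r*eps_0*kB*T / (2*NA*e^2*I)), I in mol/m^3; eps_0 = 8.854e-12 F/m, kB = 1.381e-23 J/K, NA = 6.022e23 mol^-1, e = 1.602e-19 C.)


Ionic strength I = 0.3945 * 1^2 * 1000 = 394.5 mol/m^3
kappa^-1 = sqrt(80 * 8.854e-12 * 1.381e-23 * 303 / (2 * 6.022e23 * (1.602e-19)^2 * 394.5))
kappa^-1 = 0.493 nm

0.493


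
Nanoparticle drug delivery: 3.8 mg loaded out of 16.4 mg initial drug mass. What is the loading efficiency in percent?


Drug loading efficiency = (drug loaded / drug initial) * 100
DLE = 3.8 / 16.4 * 100
DLE = 0.2317 * 100
DLE = 23.17%

23.17


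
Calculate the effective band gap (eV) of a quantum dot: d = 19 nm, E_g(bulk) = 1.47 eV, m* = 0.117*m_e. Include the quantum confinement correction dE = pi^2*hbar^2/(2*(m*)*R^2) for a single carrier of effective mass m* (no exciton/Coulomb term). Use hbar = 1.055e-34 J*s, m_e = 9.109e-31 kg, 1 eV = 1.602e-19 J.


Radius R = 19/2 nm = 9.5e-09 m
Confinement energy dE = pi^2 * hbar^2 / (2 * m_eff * m_e * R^2)
dE = pi^2 * (1.055e-34)^2 / (2 * 0.117 * 9.109e-31 * (9.5e-09)^2) J, divided by 1.602e-19 J/eV
dE = 0.0356 eV
Total band gap = E_g(bulk) + dE = 1.47 + 0.0356 = 1.5056 eV

1.5056


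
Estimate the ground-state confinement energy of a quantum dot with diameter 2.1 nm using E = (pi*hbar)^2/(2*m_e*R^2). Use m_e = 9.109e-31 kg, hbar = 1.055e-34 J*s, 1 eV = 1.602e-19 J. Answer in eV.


Radius R = 2.1/2 = 1.05 nm = 1.05e-09 m
E = (pi * 1.055e-34)^2 / (2 * 9.109e-31 * (1.05e-09)^2)
E(J) = 5.46922e-20
E = E(J) / 1.602e-19 = 0.3414 eV

0.3414


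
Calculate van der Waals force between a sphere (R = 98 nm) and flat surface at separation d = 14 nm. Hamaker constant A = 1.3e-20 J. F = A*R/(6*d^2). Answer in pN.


Convert to SI: R = 98 nm = 9.8e-08 m, d = 14 nm = 1.4e-08 m
F = A * R / (6 * d^2)
F = 1.3e-20 * 9.8e-08 / (6 * (1.4e-08)^2)
F = 1.08333e-12 N = 1.083 pN

1.083


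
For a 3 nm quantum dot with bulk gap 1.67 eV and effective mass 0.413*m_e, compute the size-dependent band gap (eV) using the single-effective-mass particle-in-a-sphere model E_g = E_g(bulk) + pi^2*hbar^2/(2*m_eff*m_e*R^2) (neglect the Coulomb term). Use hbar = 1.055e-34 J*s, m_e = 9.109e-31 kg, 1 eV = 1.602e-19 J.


Radius R = 3/2 nm = 1.5e-09 m
Confinement energy dE = pi^2 * hbar^2 / (2 * m_eff * m_e * R^2)
dE = pi^2 * (1.055e-34)^2 / (2 * 0.413 * 9.109e-31 * (1.5e-09)^2) J, divided by 1.602e-19 J/eV
dE = 0.4051 eV
Total band gap = E_g(bulk) + dE = 1.67 + 0.4051 = 2.0751 eV

2.0751


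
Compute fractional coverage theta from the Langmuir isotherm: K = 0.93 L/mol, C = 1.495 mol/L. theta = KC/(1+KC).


Langmuir isotherm: theta = K*C / (1 + K*C)
K*C = 0.93 * 1.495 = 1.39035
theta = 1.39035 / (1 + 1.39035) = 1.39035 / 2.39035
theta = 0.5817

0.5817


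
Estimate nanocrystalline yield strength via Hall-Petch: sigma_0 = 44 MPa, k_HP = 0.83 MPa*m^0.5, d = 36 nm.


d = 36 nm = 3.6e-08 m
sqrt(d) = 0.0001897367
Hall-Petch contribution = k / sqrt(d) = 0.83 / 0.0001897367 = 4374.5 MPa
sigma = sigma_0 + k/sqrt(d) = 44 + 4374.5 = 4418.5 MPa

4418.5


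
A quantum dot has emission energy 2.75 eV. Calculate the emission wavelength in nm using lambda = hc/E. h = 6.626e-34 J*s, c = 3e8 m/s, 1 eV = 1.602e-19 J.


Convert energy: E = 2.75 eV = 2.75 * 1.602e-19 = 4.4055e-19 J
lambda = h*c / E = 6.626e-34 * 3e8 / 4.4055e-19
lambda = 4.51209e-07 m = 451.2 nm

451.2


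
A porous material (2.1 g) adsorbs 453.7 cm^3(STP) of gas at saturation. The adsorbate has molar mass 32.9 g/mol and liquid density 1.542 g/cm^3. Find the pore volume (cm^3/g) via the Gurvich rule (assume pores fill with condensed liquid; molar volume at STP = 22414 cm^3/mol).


Moles adsorbed n = V_ads / 22414 = 453.7 / 22414 = 2.024181e-02 mol
Liquid volume V_liq = n * M / rho_liq = 2.024181e-02 * 32.9 / 1.542 = 0.43188 cm^3
Specific pore volume V_pore = V_liq / m_sample = 0.43188 / 2.1
V_pore = 0.2057 cm^3/g

0.2057


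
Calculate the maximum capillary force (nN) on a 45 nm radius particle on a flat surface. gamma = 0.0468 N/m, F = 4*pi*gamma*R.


Convert radius: R = 45 nm = 4.5e-08 m
F = 4 * pi * gamma * R
F = 4 * pi * 0.0468 * 4.5e-08
F = 2.64648e-08 N = 26.4648 nN

26.4648


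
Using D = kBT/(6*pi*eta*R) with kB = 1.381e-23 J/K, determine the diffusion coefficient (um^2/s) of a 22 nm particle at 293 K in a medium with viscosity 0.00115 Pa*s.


Radius R = 22/2 = 11 nm = 1.1e-08 m
D = kB*T / (6*pi*eta*R)
D = 1.381e-23 * 293 / (6 * pi * 0.00115 * 1.1e-08)
D = 1.69695e-11 m^2/s = 16.97 um^2/s

16.97


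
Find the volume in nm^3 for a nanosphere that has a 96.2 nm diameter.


Radius r = 96.2/2 = 48.1 nm
Volume V = (4/3) * pi * r^3
V = (4/3) * pi * (48.1)^3
V = 466148.01 nm^3

466148.01


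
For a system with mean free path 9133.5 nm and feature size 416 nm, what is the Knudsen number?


Knudsen number Kn = lambda / L
Kn = 9133.5 / 416
Kn = 21.9555

21.9555


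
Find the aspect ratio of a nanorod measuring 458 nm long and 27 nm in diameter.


Aspect ratio AR = length / diameter
AR = 458 / 27
AR = 16.96

16.96


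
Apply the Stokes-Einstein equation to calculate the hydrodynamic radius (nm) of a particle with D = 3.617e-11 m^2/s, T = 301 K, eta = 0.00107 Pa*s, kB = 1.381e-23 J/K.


Stokes-Einstein: R = kB*T / (6*pi*eta*D)
R = 1.381e-23 * 301 / (6 * pi * 0.00107 * 3.617e-11)
R = 5.69806e-09 m = 5.7 nm

5.7


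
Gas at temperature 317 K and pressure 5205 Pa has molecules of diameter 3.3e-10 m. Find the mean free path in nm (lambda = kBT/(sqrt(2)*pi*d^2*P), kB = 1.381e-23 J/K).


Mean free path: lambda = kB*T / (sqrt(2) * pi * d^2 * P)
lambda = 1.381e-23 * 317 / (sqrt(2) * pi * (3.3e-10)^2 * 5205)
lambda = 1.73836e-06 m
lambda = 1738.36 nm

1738.36


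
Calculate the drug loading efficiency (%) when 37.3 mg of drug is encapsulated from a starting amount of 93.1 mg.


Drug loading efficiency = (drug loaded / drug initial) * 100
DLE = 37.3 / 93.1 * 100
DLE = 0.4006 * 100
DLE = 40.06%

40.06


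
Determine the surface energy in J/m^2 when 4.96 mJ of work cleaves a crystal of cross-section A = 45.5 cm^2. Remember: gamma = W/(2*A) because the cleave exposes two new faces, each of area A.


Convert: A = 45.5 cm^2 = 0.00455 m^2, W = 4.96 mJ = 0.00496 J
Cleaving exposes two faces of area A, so total new surface = 2*A and gamma = W / (2*A)
gamma = 0.00496 / (2 * 0.00455)
gamma = 0.545 J/m^2

0.545


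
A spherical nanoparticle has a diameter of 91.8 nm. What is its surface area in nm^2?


Radius r = 91.8/2 = 45.9 nm
Surface area SA = 4 * pi * r^2
SA = 4 * pi * (45.9)^2
SA = 26474.96 nm^2

26474.96


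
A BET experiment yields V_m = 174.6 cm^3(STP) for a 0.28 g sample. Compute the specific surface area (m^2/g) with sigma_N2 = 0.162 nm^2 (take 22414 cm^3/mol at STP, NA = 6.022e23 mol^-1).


Number of moles in monolayer = V_m / 22414 = 174.6 / 22414 = 0.00778977
Number of molecules = moles * NA = 0.00778977 * 6.022e23
SA = molecules * sigma / mass
SA = (174.6 / 22414) * 6.022e23 * 0.162e-18 / 0.28
SA = 2714.1 m^2/g

2714.1


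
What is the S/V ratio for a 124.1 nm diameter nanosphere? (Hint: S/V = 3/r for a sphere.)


Radius r = 124.1/2 = 62.05 nm
S/V = 3 / r = 3 / 62.05
S/V = 0.0483 nm^-1

0.0483


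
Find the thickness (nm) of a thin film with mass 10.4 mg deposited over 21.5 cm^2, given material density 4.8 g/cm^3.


Convert: m = 10.4 mg = 1.0400e-05 kg, A = 21.5 cm^2 = 2.1500e-03 m^2, rho = 4.8 g/cm^3 = 4800 kg/m^3
t = m / (A * rho)
t = 1.0400e-05 / (2.1500e-03 * 4800)
t = 1.0078e-06 m = 1007.8 nm

1007.8


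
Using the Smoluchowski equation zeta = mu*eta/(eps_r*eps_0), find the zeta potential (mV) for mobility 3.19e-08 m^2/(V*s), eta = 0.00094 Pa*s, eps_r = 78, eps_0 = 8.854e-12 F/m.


Smoluchowski equation: zeta = mu * eta / (eps_r * eps_0)
zeta = 3.19e-08 * 0.00094 / (78 * 8.854e-12)
zeta = 0.043419 V = 43.42 mV

43.42


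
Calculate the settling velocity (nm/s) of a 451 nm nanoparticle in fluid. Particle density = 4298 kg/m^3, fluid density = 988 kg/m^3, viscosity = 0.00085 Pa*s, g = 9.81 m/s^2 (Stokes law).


Radius R = 451/2 nm = 2.255e-07 m
Density difference = 4298 - 988 = 3310 kg/m^3
v = 2 * R^2 * (rho_p - rho_f) * g / (9 * eta)
v = 2 * (2.255e-07)^2 * 3310 * 9.81 / (9 * 0.00085)
v = 4.31677e-07 m/s = 431.6767 nm/s

431.6767


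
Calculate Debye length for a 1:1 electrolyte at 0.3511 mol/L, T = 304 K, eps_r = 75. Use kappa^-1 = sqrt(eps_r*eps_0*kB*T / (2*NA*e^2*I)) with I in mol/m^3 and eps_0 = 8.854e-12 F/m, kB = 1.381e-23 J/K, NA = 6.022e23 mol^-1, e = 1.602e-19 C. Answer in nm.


Ionic strength I = 0.3511 * 1^2 * 1000 = 351.1 mol/m^3
kappa^-1 = sqrt(75 * 8.854e-12 * 1.381e-23 * 304 / (2 * 6.022e23 * (1.602e-19)^2 * 351.1))
kappa^-1 = 0.507 nm

0.507


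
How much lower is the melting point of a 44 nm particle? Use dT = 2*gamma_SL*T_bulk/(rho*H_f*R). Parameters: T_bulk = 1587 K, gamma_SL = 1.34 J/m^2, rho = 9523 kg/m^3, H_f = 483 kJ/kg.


Radius R = 44/2 = 22 nm = 2.2e-08 m
Convert H_f = 483 kJ/kg = 483000 J/kg
dT = 2 * gamma_SL * T_bulk / (rho * H_f * R)
dT = 2 * 1.34 * 1587 / (9523 * 483000 * 2.2e-08)
dT = 42.0 K

42.0


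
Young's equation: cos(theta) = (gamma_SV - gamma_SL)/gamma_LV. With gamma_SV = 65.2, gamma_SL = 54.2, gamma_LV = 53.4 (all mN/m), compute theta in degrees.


cos(theta) = (gamma_SV - gamma_SL) / gamma_LV
cos(theta) = (65.2 - 54.2) / 53.4
cos(theta) = 0.205993
theta = arccos(0.205993) = 78.11 degrees

78.11


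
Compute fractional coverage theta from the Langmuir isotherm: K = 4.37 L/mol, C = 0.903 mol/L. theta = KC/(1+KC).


Langmuir isotherm: theta = K*C / (1 + K*C)
K*C = 4.37 * 0.903 = 3.94611
theta = 3.94611 / (1 + 3.94611) = 3.94611 / 4.94611
theta = 0.7978

0.7978


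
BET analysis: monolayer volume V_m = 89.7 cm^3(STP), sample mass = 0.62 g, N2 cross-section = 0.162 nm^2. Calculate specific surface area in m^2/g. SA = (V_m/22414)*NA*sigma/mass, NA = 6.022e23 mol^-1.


Number of moles in monolayer = V_m / 22414 = 89.7 / 22414 = 0.00400196
Number of molecules = moles * NA = 0.00400196 * 6.022e23
SA = molecules * sigma / mass
SA = (89.7 / 22414) * 6.022e23 * 0.162e-18 / 0.62
SA = 629.7 m^2/g

629.7


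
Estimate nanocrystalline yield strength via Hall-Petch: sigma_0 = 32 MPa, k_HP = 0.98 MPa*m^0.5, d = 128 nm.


d = 128 nm = 1.28e-07 m
sqrt(d) = 0.0003577709
Hall-Petch contribution = k / sqrt(d) = 0.98 / 0.0003577709 = 2739.2 MPa
sigma = sigma_0 + k/sqrt(d) = 32 + 2739.2 = 2771.2 MPa

2771.2


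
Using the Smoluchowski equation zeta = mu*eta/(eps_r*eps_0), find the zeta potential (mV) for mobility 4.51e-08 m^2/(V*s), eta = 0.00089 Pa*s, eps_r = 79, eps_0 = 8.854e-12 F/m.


Smoluchowski equation: zeta = mu * eta / (eps_r * eps_0)
zeta = 4.51e-08 * 0.00089 / (79 * 8.854e-12)
zeta = 0.057385 V = 57.39 mV

57.39


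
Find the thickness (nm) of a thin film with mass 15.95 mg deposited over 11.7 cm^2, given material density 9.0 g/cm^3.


Convert: m = 15.95 mg = 1.5950e-05 kg, A = 11.7 cm^2 = 1.1700e-03 m^2, rho = 9.0 g/cm^3 = 9000 kg/m^3
t = m / (A * rho)
t = 1.5950e-05 / (1.1700e-03 * 9000)
t = 1.5147e-06 m = 1514.7 nm

1514.7


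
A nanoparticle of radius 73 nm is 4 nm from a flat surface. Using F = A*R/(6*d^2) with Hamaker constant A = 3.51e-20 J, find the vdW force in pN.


Convert to SI: R = 73 nm = 7.3e-08 m, d = 4 nm = 4e-09 m
F = A * R / (6 * d^2)
F = 3.51e-20 * 7.3e-08 / (6 * (4e-09)^2)
F = 2.66906e-11 N = 26.691 pN

26.691


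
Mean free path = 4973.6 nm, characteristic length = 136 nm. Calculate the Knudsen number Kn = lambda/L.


Knudsen number Kn = lambda / L
Kn = 4973.6 / 136
Kn = 36.5706

36.5706


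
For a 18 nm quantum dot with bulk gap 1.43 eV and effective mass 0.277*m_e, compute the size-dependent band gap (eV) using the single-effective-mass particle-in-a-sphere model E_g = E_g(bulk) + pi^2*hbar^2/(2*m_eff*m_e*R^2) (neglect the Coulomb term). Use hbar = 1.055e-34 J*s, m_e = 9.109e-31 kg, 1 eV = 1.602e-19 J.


Radius R = 18/2 nm = 9e-09 m
Confinement energy dE = pi^2 * hbar^2 / (2 * m_eff * m_e * R^2)
dE = pi^2 * (1.055e-34)^2 / (2 * 0.277 * 9.109e-31 * (9e-09)^2) J, divided by 1.602e-19 J/eV
dE = 0.0168 eV
Total band gap = E_g(bulk) + dE = 1.43 + 0.0168 = 1.4468 eV

1.4468


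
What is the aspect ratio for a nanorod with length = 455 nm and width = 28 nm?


Aspect ratio AR = length / diameter
AR = 455 / 28
AR = 16.25

16.25


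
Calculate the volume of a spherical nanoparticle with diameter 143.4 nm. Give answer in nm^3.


Radius r = 143.4/2 = 71.7 nm
Volume V = (4/3) * pi * r^3
V = (4/3) * pi * (71.7)^3
V = 1543995.66 nm^3

1543995.66


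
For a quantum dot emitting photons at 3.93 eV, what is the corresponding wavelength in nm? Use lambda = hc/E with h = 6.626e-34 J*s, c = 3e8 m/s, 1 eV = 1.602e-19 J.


Convert energy: E = 3.93 eV = 3.93 * 1.602e-19 = 6.29586e-19 J
lambda = h*c / E = 6.626e-34 * 3e8 / 6.29586e-19
lambda = 3.15731e-07 m = 315.7 nm

315.7


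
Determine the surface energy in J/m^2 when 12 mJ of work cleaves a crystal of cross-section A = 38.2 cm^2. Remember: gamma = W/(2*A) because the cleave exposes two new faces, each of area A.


Convert: A = 38.2 cm^2 = 0.00382 m^2, W = 12 mJ = 0.012 J
Cleaving exposes two faces of area A, so total new surface = 2*A and gamma = W / (2*A)
gamma = 0.012 / (2 * 0.00382)
gamma = 1.571 J/m^2

1.571


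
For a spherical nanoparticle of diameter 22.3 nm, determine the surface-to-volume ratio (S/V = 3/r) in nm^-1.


Radius r = 22.3/2 = 11.15 nm
S/V = 3 / r = 3 / 11.15
S/V = 0.2691 nm^-1

0.2691


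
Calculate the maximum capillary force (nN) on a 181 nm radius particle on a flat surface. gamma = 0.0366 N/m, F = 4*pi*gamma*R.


Convert radius: R = 181 nm = 1.81e-07 m
F = 4 * pi * gamma * R
F = 4 * pi * 0.0366 * 1.81e-07
F = 8.32472e-08 N = 83.2472 nN

83.2472


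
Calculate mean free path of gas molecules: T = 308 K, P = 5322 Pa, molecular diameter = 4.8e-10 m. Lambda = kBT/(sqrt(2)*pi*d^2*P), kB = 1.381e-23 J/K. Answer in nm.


Mean free path: lambda = kB*T / (sqrt(2) * pi * d^2 * P)
lambda = 1.381e-23 * 308 / (sqrt(2) * pi * (4.8e-10)^2 * 5322)
lambda = 7.80768e-07 m
lambda = 780.77 nm

780.77


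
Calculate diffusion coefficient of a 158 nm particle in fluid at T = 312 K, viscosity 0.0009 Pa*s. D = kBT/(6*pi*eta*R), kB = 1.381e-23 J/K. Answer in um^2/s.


Radius R = 158/2 = 79 nm = 7.9e-08 m
D = kB*T / (6*pi*eta*R)
D = 1.381e-23 * 312 / (6 * pi * 0.0009 * 7.9e-08)
D = 3.21497e-12 m^2/s = 3.215 um^2/s

3.215


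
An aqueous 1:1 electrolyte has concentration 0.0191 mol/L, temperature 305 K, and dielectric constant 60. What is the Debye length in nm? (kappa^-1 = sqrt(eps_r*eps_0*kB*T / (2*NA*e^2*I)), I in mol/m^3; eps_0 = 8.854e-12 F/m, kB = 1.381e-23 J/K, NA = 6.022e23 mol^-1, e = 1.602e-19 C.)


Ionic strength I = 0.0191 * 1^2 * 1000 = 19.1 mol/m^3
kappa^-1 = sqrt(60 * 8.854e-12 * 1.381e-23 * 305 / (2 * 6.022e23 * (1.602e-19)^2 * 19.1))
kappa^-1 = 1.947 nm

1.947


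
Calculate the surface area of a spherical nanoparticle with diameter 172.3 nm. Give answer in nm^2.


Radius r = 172.3/2 = 86.15 nm
Surface area SA = 4 * pi * r^2
SA = 4 * pi * (86.15)^2
SA = 93265.37 nm^2

93265.37


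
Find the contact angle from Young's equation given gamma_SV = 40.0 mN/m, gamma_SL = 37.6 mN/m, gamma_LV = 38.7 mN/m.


cos(theta) = (gamma_SV - gamma_SL) / gamma_LV
cos(theta) = (40.0 - 37.6) / 38.7
cos(theta) = 0.062016
theta = arccos(0.062016) = 86.44 degrees

86.44


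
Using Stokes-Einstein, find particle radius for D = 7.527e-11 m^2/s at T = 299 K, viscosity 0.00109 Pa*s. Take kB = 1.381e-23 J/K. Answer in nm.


Stokes-Einstein: R = kB*T / (6*pi*eta*D)
R = 1.381e-23 * 299 / (6 * pi * 0.00109 * 7.527e-11)
R = 2.67003e-09 m = 2.67 nm

2.67


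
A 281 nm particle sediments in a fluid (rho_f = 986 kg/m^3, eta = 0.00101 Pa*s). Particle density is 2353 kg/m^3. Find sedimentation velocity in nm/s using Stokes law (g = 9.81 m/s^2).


Radius R = 281/2 nm = 1.405e-07 m
Density difference = 2353 - 986 = 1367 kg/m^3
v = 2 * R^2 * (rho_p - rho_f) * g / (9 * eta)
v = 2 * (1.405e-07)^2 * 1367 * 9.81 / (9 * 0.00101)
v = 5.82447e-08 m/s = 58.2447 nm/s

58.2447


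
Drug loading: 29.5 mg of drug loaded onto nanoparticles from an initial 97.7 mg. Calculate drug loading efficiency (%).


Drug loading efficiency = (drug loaded / drug initial) * 100
DLE = 29.5 / 97.7 * 100
DLE = 0.3019 * 100
DLE = 30.19%

30.19


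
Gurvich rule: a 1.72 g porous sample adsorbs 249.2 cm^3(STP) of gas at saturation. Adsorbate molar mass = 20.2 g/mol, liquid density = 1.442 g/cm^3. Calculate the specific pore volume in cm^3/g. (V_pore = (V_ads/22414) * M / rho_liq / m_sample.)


Moles adsorbed n = V_ads / 22414 = 249.2 / 22414 = 1.111805e-02 mol
Liquid volume V_liq = n * M / rho_liq = 1.111805e-02 * 20.2 / 1.442 = 0.15575 cm^3
Specific pore volume V_pore = V_liq / m_sample = 0.15575 / 1.72
V_pore = 0.0905 cm^3/g

0.0905


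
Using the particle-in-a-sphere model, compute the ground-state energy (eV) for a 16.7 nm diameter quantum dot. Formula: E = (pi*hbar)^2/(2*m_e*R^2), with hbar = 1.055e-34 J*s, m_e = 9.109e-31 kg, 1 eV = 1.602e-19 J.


Radius R = 16.7/2 = 8.35 nm = 8.35e-09 m
E = (pi * 1.055e-34)^2 / (2 * 9.109e-31 * (8.35e-09)^2)
E(J) = 8.64831e-22
E = E(J) / 1.602e-19 = 0.0054 eV

0.0054


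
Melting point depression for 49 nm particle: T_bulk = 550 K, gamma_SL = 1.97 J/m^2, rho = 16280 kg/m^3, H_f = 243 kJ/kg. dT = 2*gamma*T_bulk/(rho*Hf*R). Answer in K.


Radius R = 49/2 = 24.5 nm = 2.45e-08 m
Convert H_f = 243 kJ/kg = 243000 J/kg
dT = 2 * gamma_SL * T_bulk / (rho * H_f * R)
dT = 2 * 1.97 * 550 / (16280 * 243000 * 2.45e-08)
dT = 22.4 K

22.4


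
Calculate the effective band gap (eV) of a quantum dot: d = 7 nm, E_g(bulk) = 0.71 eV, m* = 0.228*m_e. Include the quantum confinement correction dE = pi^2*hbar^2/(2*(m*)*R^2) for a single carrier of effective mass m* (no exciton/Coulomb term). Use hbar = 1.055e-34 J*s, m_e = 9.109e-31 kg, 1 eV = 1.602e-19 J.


Radius R = 7/2 nm = 3.5e-09 m
Confinement energy dE = pi^2 * hbar^2 / (2 * m_eff * m_e * R^2)
dE = pi^2 * (1.055e-34)^2 / (2 * 0.228 * 9.109e-31 * (3.5e-09)^2) J, divided by 1.602e-19 J/eV
dE = 0.1348 eV
Total band gap = E_g(bulk) + dE = 0.71 + 0.1348 = 0.8448 eV

0.8448


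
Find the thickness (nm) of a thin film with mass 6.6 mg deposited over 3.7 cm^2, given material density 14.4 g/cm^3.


Convert: m = 6.6 mg = 6.6000e-06 kg, A = 3.7 cm^2 = 3.7000e-04 m^2, rho = 14.4 g/cm^3 = 14400 kg/m^3
t = m / (A * rho)
t = 6.6000e-06 / (3.7000e-04 * 14400)
t = 1.2387e-06 m = 1238.7 nm

1238.7


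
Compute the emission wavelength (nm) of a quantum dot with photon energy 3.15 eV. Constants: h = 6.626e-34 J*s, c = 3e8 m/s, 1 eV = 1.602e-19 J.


Convert energy: E = 3.15 eV = 3.15 * 1.602e-19 = 5.0463e-19 J
lambda = h*c / E = 6.626e-34 * 3e8 / 5.0463e-19
lambda = 3.93912e-07 m = 393.9 nm

393.9


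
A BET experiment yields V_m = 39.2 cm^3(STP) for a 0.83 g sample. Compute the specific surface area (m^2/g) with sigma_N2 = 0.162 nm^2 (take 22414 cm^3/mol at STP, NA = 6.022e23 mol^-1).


Number of moles in monolayer = V_m / 22414 = 39.2 / 22414 = 0.00174891
Number of molecules = moles * NA = 0.00174891 * 6.022e23
SA = molecules * sigma / mass
SA = (39.2 / 22414) * 6.022e23 * 0.162e-18 / 0.83
SA = 205.6 m^2/g

205.6


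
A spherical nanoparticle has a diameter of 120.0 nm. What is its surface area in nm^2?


Radius r = 120.0/2 = 60 nm
Surface area SA = 4 * pi * r^2
SA = 4 * pi * (60)^2
SA = 45238.93 nm^2

45238.93


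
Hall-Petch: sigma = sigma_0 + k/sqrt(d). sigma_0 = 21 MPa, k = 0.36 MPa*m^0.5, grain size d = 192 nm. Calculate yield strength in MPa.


d = 192 nm = 1.92e-07 m
sqrt(d) = 0.000438178
Hall-Petch contribution = k / sqrt(d) = 0.36 / 0.000438178 = 821.6 MPa
sigma = sigma_0 + k/sqrt(d) = 21 + 821.6 = 842.6 MPa

842.6


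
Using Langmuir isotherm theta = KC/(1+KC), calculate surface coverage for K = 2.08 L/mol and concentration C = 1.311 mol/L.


Langmuir isotherm: theta = K*C / (1 + K*C)
K*C = 2.08 * 1.311 = 2.72688
theta = 2.72688 / (1 + 2.72688) = 2.72688 / 3.72688
theta = 0.7317

0.7317


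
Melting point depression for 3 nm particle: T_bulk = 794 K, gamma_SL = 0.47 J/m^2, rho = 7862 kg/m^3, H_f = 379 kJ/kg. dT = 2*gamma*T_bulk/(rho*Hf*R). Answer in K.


Radius R = 3/2 = 1.5 nm = 1.5e-09 m
Convert H_f = 379 kJ/kg = 379000 J/kg
dT = 2 * gamma_SL * T_bulk / (rho * H_f * R)
dT = 2 * 0.47 * 794 / (7862 * 379000 * 1.5e-09)
dT = 167.0 K

167.0


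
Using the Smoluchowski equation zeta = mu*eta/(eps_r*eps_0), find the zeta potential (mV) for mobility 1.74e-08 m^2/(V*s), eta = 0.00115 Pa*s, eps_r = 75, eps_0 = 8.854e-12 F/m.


Smoluchowski equation: zeta = mu * eta / (eps_r * eps_0)
zeta = 1.74e-08 * 0.00115 / (75 * 8.854e-12)
zeta = 0.030133 V = 30.13 mV

30.13


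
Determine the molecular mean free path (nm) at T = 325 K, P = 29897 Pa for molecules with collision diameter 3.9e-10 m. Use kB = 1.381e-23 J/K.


Mean free path: lambda = kB*T / (sqrt(2) * pi * d^2 * P)
lambda = 1.381e-23 * 325 / (sqrt(2) * pi * (3.9e-10)^2 * 29897)
lambda = 2.22155e-07 m
lambda = 222.15 nm

222.15


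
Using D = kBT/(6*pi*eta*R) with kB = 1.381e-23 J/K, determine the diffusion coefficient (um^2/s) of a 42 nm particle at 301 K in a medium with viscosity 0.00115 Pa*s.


Radius R = 42/2 = 21 nm = 2.1e-08 m
D = kB*T / (6*pi*eta*R)
D = 1.381e-23 * 301 / (6 * pi * 0.00115 * 2.1e-08)
D = 9.1315e-12 m^2/s = 9.131 um^2/s

9.131


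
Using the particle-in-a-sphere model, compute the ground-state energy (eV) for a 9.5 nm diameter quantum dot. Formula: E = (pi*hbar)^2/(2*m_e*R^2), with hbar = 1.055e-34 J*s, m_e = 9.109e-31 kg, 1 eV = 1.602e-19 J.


Radius R = 9.5/2 = 4.75 nm = 4.75e-09 m
E = (pi * 1.055e-34)^2 / (2 * 9.109e-31 * (4.75e-09)^2)
E(J) = 2.67249e-21
E = E(J) / 1.602e-19 = 0.0167 eV

0.0167


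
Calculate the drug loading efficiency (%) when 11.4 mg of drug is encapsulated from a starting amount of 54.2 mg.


Drug loading efficiency = (drug loaded / drug initial) * 100
DLE = 11.4 / 54.2 * 100
DLE = 0.2103 * 100
DLE = 21.03%

21.03


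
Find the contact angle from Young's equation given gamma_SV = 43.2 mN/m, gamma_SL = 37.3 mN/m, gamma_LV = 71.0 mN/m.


cos(theta) = (gamma_SV - gamma_SL) / gamma_LV
cos(theta) = (43.2 - 37.3) / 71.0
cos(theta) = 0.083099
theta = arccos(0.083099) = 85.23 degrees

85.23


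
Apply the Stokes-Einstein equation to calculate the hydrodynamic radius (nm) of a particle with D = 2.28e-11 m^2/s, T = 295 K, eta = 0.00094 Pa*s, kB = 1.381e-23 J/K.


Stokes-Einstein: R = kB*T / (6*pi*eta*D)
R = 1.381e-23 * 295 / (6 * pi * 0.00094 * 2.28e-11)
R = 1.00844e-08 m = 10.08 nm

10.08


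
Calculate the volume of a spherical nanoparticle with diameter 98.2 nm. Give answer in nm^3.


Radius r = 98.2/2 = 49.1 nm
Volume V = (4/3) * pi * r^3
V = (4/3) * pi * (49.1)^3
V = 495830.33 nm^3

495830.33


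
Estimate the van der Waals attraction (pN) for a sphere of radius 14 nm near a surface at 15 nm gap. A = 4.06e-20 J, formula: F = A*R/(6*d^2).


Convert to SI: R = 14 nm = 1.4e-08 m, d = 15 nm = 1.5e-08 m
F = A * R / (6 * d^2)
F = 4.06e-20 * 1.4e-08 / (6 * (1.5e-08)^2)
F = 4.21037e-13 N = 0.421 pN

0.421


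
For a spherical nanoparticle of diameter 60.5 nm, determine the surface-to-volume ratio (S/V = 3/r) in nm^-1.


Radius r = 60.5/2 = 30.25 nm
S/V = 3 / r = 3 / 30.25
S/V = 0.0992 nm^-1

0.0992


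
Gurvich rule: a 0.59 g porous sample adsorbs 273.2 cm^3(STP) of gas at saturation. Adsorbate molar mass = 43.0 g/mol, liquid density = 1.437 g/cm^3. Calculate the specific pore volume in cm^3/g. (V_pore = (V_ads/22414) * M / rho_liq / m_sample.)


Moles adsorbed n = V_ads / 22414 = 273.2 / 22414 = 1.218881e-02 mol
Liquid volume V_liq = n * M / rho_liq = 1.218881e-02 * 43.0 / 1.437 = 0.36473 cm^3
Specific pore volume V_pore = V_liq / m_sample = 0.36473 / 0.59
V_pore = 0.6182 cm^3/g

0.6182


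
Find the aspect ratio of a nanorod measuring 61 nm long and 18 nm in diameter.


Aspect ratio AR = length / diameter
AR = 61 / 18
AR = 3.39

3.39


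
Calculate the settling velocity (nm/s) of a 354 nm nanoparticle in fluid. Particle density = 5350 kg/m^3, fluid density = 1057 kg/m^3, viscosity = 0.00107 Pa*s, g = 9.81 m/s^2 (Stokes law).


Radius R = 354/2 nm = 1.77e-07 m
Density difference = 5350 - 1057 = 4293 kg/m^3
v = 2 * R^2 * (rho_p - rho_f) * g / (9 * eta)
v = 2 * (1.77e-07)^2 * 4293 * 9.81 / (9 * 0.00107)
v = 2.74019e-07 m/s = 274.0187 nm/s

274.0187


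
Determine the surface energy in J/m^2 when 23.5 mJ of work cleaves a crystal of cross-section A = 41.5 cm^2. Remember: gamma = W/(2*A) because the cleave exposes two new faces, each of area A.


Convert: A = 41.5 cm^2 = 0.00415 m^2, W = 23.5 mJ = 0.0235 J
Cleaving exposes two faces of area A, so total new surface = 2*A and gamma = W / (2*A)
gamma = 0.0235 / (2 * 0.00415)
gamma = 2.831 J/m^2

2.831


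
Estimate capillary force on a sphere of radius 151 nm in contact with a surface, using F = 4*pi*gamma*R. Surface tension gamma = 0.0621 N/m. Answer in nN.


Convert radius: R = 151 nm = 1.51e-07 m
F = 4 * pi * gamma * R
F = 4 * pi * 0.0621 * 1.51e-07
F = 1.17836e-07 N = 117.8361 nN

117.8361


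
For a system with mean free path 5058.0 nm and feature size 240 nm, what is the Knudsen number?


Knudsen number Kn = lambda / L
Kn = 5058.0 / 240
Kn = 21.075

21.075


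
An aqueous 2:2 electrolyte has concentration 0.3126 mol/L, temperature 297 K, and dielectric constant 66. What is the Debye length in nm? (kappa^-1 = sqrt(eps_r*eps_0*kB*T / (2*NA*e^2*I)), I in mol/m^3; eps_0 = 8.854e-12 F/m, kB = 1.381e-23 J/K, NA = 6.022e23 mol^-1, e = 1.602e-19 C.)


Ionic strength I = 0.3126 * 2^2 * 1000 = 1250.4 mol/m^3
kappa^-1 = sqrt(66 * 8.854e-12 * 1.381e-23 * 297 / (2 * 6.022e23 * (1.602e-19)^2 * 1250.4))
kappa^-1 = 0.249 nm

0.249


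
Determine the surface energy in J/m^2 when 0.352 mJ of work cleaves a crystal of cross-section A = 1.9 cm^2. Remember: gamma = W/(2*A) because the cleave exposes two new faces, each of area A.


Convert: A = 1.9 cm^2 = 0.00019 m^2, W = 0.352 mJ = 0.000352 J
Cleaving exposes two faces of area A, so total new surface = 2*A and gamma = W / (2*A)
gamma = 0.000352 / (2 * 0.00019)
gamma = 0.926 J/m^2

0.926


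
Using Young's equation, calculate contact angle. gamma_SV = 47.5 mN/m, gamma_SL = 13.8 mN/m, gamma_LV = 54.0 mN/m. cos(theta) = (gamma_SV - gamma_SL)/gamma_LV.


cos(theta) = (gamma_SV - gamma_SL) / gamma_LV
cos(theta) = (47.5 - 13.8) / 54.0
cos(theta) = 0.624074
theta = arccos(0.624074) = 51.39 degrees

51.39


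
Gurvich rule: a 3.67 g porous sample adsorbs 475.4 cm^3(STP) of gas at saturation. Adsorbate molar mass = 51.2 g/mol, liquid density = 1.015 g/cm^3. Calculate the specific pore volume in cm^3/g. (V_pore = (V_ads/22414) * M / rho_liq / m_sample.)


Moles adsorbed n = V_ads / 22414 = 475.4 / 22414 = 2.120996e-02 mol
Liquid volume V_liq = n * M / rho_liq = 2.120996e-02 * 51.2 / 1.015 = 1.06990 cm^3
Specific pore volume V_pore = V_liq / m_sample = 1.06990 / 3.67
V_pore = 0.2915 cm^3/g

0.2915


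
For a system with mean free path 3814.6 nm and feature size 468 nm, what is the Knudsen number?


Knudsen number Kn = lambda / L
Kn = 3814.6 / 468
Kn = 8.1509

8.1509


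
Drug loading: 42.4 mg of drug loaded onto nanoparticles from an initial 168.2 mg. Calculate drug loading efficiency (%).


Drug loading efficiency = (drug loaded / drug initial) * 100
DLE = 42.4 / 168.2 * 100
DLE = 0.2521 * 100
DLE = 25.21%

25.21


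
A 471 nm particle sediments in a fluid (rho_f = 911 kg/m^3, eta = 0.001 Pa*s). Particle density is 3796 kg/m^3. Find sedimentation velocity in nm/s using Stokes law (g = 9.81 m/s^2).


Radius R = 471/2 nm = 2.355e-07 m
Density difference = 3796 - 911 = 2885 kg/m^3
v = 2 * R^2 * (rho_p - rho_f) * g / (9 * eta)
v = 2 * (2.355e-07)^2 * 2885 * 9.81 / (9 * 0.001)
v = 3.48806e-07 m/s = 348.8062 nm/s

348.8062


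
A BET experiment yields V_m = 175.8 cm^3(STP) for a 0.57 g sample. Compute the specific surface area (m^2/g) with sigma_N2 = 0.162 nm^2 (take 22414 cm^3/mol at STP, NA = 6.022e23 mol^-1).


Number of moles in monolayer = V_m / 22414 = 175.8 / 22414 = 0.00784331
Number of molecules = moles * NA = 0.00784331 * 6.022e23
SA = molecules * sigma / mass
SA = (175.8 / 22414) * 6.022e23 * 0.162e-18 / 0.57
SA = 1342.4 m^2/g

1342.4


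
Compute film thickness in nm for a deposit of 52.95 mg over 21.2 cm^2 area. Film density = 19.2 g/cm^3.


Convert: m = 52.95 mg = 5.2950e-05 kg, A = 21.2 cm^2 = 2.1200e-03 m^2, rho = 19.2 g/cm^3 = 19200 kg/m^3
t = m / (A * rho)
t = 5.2950e-05 / (2.1200e-03 * 19200)
t = 1.3009e-06 m = 1300.9 nm

1300.9


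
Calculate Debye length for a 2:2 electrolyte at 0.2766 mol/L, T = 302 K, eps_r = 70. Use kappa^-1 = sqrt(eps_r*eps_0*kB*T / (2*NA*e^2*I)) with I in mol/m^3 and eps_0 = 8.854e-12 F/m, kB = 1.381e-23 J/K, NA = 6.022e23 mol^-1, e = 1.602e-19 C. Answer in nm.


Ionic strength I = 0.2766 * 2^2 * 1000 = 1106.4 mol/m^3
kappa^-1 = sqrt(70 * 8.854e-12 * 1.381e-23 * 302 / (2 * 6.022e23 * (1.602e-19)^2 * 1106.4))
kappa^-1 = 0.275 nm

0.275


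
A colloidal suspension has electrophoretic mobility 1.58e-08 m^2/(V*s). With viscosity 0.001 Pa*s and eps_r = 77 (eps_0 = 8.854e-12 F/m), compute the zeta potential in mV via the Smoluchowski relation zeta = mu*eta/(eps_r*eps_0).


Smoluchowski equation: zeta = mu * eta / (eps_r * eps_0)
zeta = 1.58e-08 * 0.001 / (77 * 8.854e-12)
zeta = 0.023175 V = 23.18 mV

23.18


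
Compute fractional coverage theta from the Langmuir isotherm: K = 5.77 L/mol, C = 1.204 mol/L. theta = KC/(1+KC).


Langmuir isotherm: theta = K*C / (1 + K*C)
K*C = 5.77 * 1.204 = 6.94708
theta = 6.94708 / (1 + 6.94708) = 6.94708 / 7.94708
theta = 0.8742

0.8742


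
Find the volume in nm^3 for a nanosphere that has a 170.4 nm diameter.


Radius r = 170.4/2 = 85.2 nm
Volume V = (4/3) * pi * r^3
V = (4/3) * pi * (85.2)^3
V = 2590641.95 nm^3

2590641.95


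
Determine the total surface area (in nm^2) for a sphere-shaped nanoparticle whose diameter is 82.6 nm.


Radius r = 82.6/2 = 41.3 nm
Surface area SA = 4 * pi * r^2
SA = 4 * pi * (41.3)^2
SA = 21434.33 nm^2

21434.33


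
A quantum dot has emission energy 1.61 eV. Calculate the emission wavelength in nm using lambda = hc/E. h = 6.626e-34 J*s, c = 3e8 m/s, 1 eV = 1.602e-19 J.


Convert energy: E = 1.61 eV = 1.61 * 1.602e-19 = 2.57922e-19 J
lambda = h*c / E = 6.626e-34 * 3e8 / 2.57922e-19
lambda = 7.70698e-07 m = 770.7 nm

770.7


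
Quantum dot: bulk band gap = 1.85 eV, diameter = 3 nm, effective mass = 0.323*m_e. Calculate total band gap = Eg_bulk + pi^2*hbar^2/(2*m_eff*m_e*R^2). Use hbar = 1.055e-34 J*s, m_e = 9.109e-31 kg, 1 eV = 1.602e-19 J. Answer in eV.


Radius R = 3/2 nm = 1.5e-09 m
Confinement energy dE = pi^2 * hbar^2 / (2 * m_eff * m_e * R^2)
dE = pi^2 * (1.055e-34)^2 / (2 * 0.323 * 9.109e-31 * (1.5e-09)^2) J, divided by 1.602e-19 J/eV
dE = 0.5179 eV
Total band gap = E_g(bulk) + dE = 1.85 + 0.5179 = 2.3679 eV

2.3679


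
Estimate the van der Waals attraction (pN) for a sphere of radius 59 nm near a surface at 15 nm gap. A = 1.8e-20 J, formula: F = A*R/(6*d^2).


Convert to SI: R = 59 nm = 5.9e-08 m, d = 15 nm = 1.5e-08 m
F = A * R / (6 * d^2)
F = 1.8e-20 * 5.9e-08 / (6 * (1.5e-08)^2)
F = 7.86667e-13 N = 0.787 pN

0.787


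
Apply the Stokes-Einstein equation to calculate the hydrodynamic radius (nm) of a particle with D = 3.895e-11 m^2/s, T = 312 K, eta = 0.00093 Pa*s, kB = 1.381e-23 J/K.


Stokes-Einstein: R = kB*T / (6*pi*eta*D)
R = 1.381e-23 * 312 / (6 * pi * 0.00093 * 3.895e-11)
R = 6.3104e-09 m = 6.31 nm

6.31


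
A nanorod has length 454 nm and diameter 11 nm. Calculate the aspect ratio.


Aspect ratio AR = length / diameter
AR = 454 / 11
AR = 41.27

41.27


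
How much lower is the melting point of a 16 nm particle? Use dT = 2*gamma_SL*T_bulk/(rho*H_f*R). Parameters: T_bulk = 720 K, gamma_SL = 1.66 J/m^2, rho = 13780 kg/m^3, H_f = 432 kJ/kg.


Radius R = 16/2 = 8 nm = 8e-09 m
Convert H_f = 432 kJ/kg = 432000 J/kg
dT = 2 * gamma_SL * T_bulk / (rho * H_f * R)
dT = 2 * 1.66 * 720 / (13780 * 432000 * 8e-09)
dT = 50.2 K

50.2


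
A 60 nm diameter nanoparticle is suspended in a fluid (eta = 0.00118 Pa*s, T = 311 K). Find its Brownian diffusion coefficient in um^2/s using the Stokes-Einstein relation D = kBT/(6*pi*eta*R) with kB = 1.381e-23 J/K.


Radius R = 60/2 = 30 nm = 3e-08 m
D = kB*T / (6*pi*eta*R)
D = 1.381e-23 * 311 / (6 * pi * 0.00118 * 3e-08)
D = 6.4365e-12 m^2/s = 6.436 um^2/s

6.436


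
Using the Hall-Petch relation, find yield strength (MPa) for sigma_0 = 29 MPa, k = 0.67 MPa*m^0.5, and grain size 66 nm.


d = 66 nm = 6.6e-08 m
sqrt(d) = 0.0002569047
Hall-Petch contribution = k / sqrt(d) = 0.67 / 0.0002569047 = 2608.0 MPa
sigma = sigma_0 + k/sqrt(d) = 29 + 2608.0 = 2637.0 MPa

2637.0


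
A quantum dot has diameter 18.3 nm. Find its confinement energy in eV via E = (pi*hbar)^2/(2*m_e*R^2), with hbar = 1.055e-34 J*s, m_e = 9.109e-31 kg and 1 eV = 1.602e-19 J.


Radius R = 18.3/2 = 9.15 nm = 9.15e-09 m
E = (pi * 1.055e-34)^2 / (2 * 9.109e-31 * (9.15e-09)^2)
E(J) = 7.20214e-22
E = E(J) / 1.602e-19 = 0.0045 eV

0.0045
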